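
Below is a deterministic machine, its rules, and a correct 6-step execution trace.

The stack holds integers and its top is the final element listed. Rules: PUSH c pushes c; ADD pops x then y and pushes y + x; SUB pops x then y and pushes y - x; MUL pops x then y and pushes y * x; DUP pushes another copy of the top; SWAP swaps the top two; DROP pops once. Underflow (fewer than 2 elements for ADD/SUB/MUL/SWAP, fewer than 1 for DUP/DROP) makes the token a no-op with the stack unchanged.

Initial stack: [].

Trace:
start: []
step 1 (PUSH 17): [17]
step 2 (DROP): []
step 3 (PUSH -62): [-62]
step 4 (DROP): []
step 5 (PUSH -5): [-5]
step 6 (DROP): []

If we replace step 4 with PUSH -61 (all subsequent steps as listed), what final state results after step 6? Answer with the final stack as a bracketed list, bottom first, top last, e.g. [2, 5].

(re-executing from step 4 with the substitution; state before step 4: [-62])
step 4 (PUSH -61): [-62, -61]
step 5 (PUSH -5): [-62, -61, -5]
step 6 (DROP): [-62, -61]

[-62, -61]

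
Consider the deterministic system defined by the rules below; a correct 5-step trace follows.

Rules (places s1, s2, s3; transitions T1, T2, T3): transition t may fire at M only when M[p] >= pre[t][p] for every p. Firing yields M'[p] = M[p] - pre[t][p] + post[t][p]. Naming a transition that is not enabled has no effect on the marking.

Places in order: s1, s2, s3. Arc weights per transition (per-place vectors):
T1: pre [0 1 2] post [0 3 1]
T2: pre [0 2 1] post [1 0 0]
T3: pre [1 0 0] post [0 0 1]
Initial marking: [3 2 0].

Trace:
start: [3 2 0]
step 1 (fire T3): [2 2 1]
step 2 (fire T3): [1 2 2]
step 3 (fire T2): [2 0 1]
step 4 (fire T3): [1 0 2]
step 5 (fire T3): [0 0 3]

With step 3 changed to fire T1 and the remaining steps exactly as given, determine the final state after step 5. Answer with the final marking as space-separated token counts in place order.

(re-executing from step 3 with the substitution; state before step 3: [1 2 2])
step 3 (fire T1): [1 4 1]
step 4 (fire T3): [0 4 2]
step 5 (fire T3): [0 4 2]

0 4 2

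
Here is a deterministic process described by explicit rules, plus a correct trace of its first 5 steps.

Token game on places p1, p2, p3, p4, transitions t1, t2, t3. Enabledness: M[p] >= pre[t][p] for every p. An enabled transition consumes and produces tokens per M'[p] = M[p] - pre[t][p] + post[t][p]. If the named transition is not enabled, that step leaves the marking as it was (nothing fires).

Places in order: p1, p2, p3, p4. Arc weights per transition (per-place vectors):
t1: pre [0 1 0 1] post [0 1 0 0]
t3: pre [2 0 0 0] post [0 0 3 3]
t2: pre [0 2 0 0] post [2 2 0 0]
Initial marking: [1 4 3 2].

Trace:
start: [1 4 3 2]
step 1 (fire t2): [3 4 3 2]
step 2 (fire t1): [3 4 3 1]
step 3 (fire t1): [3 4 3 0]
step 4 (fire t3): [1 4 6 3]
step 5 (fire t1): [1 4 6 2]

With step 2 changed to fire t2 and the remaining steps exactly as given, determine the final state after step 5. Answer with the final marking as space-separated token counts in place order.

3 4 6 3

(re-executing from step 2 with the substitution; state before step 2: [3 4 3 2])
step 2 (fire t2): [5 4 3 2]
step 3 (fire t1): [5 4 3 1]
step 4 (fire t3): [3 4 6 4]
step 5 (fire t1): [3 4 6 3]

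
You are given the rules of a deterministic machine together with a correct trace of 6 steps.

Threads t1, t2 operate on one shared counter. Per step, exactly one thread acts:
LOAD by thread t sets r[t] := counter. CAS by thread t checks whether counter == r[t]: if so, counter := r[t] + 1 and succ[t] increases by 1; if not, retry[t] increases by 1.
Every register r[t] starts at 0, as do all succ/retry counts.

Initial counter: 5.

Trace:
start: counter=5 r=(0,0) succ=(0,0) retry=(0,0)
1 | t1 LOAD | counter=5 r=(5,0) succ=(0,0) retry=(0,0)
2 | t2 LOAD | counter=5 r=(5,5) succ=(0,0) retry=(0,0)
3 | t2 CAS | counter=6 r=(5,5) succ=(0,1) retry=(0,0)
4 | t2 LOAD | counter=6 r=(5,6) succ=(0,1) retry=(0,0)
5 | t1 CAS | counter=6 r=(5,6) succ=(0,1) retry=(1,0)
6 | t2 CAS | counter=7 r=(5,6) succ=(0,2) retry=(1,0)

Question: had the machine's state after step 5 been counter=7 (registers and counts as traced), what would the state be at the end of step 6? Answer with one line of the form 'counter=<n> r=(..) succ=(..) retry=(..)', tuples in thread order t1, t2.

counter=7 r=(5,6) succ=(0,1) retry=(1,1)

state after step 5 := counter=7 r=(5,6) succ=(0,1) retry=(1,0)
6 | t2 CAS | counter=7 r=(5,6) succ=(0,1) retry=(1,1)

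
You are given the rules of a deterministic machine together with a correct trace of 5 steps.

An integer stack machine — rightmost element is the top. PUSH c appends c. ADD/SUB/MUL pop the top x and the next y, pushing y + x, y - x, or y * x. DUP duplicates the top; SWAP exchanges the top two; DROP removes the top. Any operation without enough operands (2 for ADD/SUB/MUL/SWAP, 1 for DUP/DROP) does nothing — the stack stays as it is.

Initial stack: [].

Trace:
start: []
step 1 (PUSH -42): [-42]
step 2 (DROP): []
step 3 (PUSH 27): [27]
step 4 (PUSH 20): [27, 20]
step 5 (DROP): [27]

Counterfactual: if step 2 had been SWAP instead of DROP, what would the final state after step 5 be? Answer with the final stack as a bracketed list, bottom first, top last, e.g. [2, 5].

[-42, 27]

(re-executing from step 2 with the substitution; state before step 2: [-42])
step 2 (SWAP): [-42]
step 3 (PUSH 27): [-42, 27]
step 4 (PUSH 20): [-42, 27, 20]
step 5 (DROP): [-42, 27]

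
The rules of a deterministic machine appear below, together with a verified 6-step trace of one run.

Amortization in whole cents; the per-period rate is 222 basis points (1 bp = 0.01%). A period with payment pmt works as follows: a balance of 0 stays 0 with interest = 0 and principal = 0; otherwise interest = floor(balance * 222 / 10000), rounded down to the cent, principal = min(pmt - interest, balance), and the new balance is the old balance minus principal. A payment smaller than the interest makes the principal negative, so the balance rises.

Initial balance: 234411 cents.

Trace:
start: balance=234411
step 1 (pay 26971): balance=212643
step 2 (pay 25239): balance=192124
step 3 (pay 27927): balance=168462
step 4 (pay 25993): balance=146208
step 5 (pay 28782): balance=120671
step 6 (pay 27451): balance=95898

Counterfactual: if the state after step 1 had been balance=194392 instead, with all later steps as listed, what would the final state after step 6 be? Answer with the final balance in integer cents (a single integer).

75530

state after step 1 := balance=194392
step 2 (pay 25239): balance=173468
step 3 (pay 27927): balance=149391
step 4 (pay 25993): balance=126714
step 5 (pay 28782): balance=100745
step 6 (pay 27451): balance=75530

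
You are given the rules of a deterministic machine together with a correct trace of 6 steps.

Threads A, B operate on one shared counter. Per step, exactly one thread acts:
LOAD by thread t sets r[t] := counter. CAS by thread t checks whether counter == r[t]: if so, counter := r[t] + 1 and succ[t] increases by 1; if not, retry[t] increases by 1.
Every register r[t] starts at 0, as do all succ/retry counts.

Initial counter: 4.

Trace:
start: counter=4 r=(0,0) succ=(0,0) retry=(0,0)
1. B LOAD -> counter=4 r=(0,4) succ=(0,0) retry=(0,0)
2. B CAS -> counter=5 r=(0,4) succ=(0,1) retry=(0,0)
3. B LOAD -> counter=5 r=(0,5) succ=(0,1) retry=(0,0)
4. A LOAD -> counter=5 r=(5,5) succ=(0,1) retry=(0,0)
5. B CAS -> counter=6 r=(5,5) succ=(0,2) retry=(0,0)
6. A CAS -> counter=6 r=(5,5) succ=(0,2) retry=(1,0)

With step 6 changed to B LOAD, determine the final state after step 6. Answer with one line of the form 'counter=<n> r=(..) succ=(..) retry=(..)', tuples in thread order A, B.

counter=6 r=(5,6) succ=(0,2) retry=(0,0)

(re-executing from step 6 with the substitution; state before step 6: counter=6 r=(5,5) succ=(0,2) retry=(0,0))
6. B LOAD -> counter=6 r=(5,6) succ=(0,2) retry=(0,0)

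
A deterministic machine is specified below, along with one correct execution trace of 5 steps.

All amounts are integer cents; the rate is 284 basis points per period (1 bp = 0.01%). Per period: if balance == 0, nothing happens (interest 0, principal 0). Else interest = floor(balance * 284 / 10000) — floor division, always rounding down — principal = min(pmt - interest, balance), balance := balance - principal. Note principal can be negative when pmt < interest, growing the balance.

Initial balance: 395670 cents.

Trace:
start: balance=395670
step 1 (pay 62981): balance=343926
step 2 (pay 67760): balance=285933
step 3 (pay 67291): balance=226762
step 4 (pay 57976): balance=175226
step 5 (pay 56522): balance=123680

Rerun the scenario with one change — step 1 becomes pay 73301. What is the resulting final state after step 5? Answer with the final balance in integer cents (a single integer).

112137

(re-executing from step 1 with the substitution; state before step 1: balance=395670)
step 1 (pay 73301): balance=333606
step 2 (pay 67760): balance=275320
step 3 (pay 67291): balance=215848
step 4 (pay 57976): balance=164002
step 5 (pay 56522): balance=112137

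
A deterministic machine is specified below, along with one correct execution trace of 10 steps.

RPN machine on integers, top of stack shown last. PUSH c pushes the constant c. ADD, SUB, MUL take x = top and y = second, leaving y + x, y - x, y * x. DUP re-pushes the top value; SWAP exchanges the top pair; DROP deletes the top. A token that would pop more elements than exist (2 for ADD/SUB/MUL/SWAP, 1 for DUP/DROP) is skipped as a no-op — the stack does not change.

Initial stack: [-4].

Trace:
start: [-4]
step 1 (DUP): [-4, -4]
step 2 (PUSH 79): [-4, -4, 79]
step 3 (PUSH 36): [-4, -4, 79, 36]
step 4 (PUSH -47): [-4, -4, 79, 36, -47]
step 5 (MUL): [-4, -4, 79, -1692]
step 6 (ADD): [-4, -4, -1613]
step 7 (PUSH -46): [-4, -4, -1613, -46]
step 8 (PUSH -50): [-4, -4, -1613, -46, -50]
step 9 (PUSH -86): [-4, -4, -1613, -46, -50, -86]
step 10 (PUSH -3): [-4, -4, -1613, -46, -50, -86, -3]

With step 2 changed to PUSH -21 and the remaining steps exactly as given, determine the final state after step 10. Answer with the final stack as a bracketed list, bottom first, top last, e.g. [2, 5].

[-4, -4, -1713, -46, -50, -86, -3]

(re-executing from step 2 with the substitution; state before step 2: [-4, -4])
step 2 (PUSH -21): [-4, -4, -21]
step 3 (PUSH 36): [-4, -4, -21, 36]
step 4 (PUSH -47): [-4, -4, -21, 36, -47]
step 5 (MUL): [-4, -4, -21, -1692]
step 6 (ADD): [-4, -4, -1713]
step 7 (PUSH -46): [-4, -4, -1713, -46]
step 8 (PUSH -50): [-4, -4, -1713, -46, -50]
step 9 (PUSH -86): [-4, -4, -1713, -46, -50, -86]
step 10 (PUSH -3): [-4, -4, -1713, -46, -50, -86, -3]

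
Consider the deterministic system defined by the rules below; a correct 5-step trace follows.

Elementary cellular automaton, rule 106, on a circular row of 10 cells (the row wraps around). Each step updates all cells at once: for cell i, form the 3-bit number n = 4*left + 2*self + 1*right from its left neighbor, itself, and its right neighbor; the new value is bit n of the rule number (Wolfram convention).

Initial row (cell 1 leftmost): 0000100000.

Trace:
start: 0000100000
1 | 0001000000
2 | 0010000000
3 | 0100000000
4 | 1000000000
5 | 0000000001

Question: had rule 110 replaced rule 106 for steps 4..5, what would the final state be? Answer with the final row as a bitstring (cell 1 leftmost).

(re-executing steps 4..5 under rule 110; state before step 4: 0100000000)
4 | 1100000000
5 | 1100000001

1100000001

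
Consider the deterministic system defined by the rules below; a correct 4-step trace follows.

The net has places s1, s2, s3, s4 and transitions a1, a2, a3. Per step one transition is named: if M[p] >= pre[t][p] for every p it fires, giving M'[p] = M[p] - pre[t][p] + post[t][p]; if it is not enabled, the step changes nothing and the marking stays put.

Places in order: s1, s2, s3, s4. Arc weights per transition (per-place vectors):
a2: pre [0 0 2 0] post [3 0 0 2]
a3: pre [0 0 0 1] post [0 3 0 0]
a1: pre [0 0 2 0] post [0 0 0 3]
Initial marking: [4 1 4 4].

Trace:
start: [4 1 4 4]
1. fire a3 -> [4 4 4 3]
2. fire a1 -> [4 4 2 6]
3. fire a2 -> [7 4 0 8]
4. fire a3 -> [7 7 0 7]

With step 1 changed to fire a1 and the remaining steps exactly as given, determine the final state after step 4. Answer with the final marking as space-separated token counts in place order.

(re-executing from step 1 with the substitution; state before step 1: [4 1 4 4])
1. fire a1 -> [4 1 2 7]
2. fire a1 -> [4 1 0 10]
3. fire a2 -> [4 1 0 10]
4. fire a3 -> [4 4 0 9]

4 4 0 9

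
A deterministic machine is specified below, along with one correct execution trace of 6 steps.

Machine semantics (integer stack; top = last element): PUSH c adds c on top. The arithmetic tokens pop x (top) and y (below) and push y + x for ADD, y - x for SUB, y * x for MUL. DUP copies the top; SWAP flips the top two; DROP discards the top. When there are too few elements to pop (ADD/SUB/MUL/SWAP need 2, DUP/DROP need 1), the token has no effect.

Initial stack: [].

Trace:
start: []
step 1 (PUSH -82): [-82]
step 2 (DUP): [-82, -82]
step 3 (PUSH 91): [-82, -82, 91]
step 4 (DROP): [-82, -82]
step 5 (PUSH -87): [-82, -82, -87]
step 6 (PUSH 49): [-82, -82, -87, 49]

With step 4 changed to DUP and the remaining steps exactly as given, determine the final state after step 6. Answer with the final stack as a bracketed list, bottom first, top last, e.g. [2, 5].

[-82, -82, 91, 91, -87, 49]

(re-executing from step 4 with the substitution; state before step 4: [-82, -82, 91])
step 4 (DUP): [-82, -82, 91, 91]
step 5 (PUSH -87): [-82, -82, 91, 91, -87]
step 6 (PUSH 49): [-82, -82, 91, 91, -87, 49]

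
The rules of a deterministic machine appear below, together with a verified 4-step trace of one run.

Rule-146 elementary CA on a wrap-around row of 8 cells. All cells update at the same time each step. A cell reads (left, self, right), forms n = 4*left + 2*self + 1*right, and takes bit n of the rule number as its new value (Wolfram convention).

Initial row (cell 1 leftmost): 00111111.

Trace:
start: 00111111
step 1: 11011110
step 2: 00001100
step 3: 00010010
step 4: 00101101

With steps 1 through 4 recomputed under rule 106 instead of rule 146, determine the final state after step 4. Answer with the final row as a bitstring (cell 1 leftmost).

(re-executing steps 1..4 under rule 106; state before step 1: 00111111)
step 1: 01100001
step 2: 11100010
step 3: 10100101
step 4: 11001011

11001011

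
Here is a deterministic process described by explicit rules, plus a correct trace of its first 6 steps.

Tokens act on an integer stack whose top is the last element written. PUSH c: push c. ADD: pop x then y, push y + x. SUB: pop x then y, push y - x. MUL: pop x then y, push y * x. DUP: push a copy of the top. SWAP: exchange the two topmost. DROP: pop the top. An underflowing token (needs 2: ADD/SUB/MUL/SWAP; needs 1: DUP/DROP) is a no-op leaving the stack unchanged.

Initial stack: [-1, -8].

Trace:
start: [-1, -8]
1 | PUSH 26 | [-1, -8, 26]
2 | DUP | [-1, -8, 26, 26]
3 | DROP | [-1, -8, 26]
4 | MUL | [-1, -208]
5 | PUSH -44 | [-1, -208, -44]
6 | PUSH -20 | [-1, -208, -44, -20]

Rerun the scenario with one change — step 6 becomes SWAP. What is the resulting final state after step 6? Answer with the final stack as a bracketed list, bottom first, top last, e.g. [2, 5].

[-1, -44, -208]

(re-executing from step 6 with the substitution; state before step 6: [-1, -208, -44])
6 | SWAP | [-1, -44, -208]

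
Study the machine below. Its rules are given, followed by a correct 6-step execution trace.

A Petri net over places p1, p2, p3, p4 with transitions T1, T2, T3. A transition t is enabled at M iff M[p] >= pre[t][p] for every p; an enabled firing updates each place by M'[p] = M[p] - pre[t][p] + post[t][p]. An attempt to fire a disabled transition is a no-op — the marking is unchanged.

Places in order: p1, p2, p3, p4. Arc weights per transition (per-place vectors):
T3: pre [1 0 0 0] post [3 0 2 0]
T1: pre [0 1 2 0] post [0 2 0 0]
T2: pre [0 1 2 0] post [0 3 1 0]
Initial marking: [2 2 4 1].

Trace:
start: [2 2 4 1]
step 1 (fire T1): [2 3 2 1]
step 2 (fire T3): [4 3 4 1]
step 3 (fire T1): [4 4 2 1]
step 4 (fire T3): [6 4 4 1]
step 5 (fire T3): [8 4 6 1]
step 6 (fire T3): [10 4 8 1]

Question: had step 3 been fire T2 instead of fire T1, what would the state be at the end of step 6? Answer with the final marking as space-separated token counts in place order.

10 5 9 1

(re-executing from step 3 with the substitution; state before step 3: [4 3 4 1])
step 3 (fire T2): [4 5 3 1]
step 4 (fire T3): [6 5 5 1]
step 5 (fire T3): [8 5 7 1]
step 6 (fire T3): [10 5 9 1]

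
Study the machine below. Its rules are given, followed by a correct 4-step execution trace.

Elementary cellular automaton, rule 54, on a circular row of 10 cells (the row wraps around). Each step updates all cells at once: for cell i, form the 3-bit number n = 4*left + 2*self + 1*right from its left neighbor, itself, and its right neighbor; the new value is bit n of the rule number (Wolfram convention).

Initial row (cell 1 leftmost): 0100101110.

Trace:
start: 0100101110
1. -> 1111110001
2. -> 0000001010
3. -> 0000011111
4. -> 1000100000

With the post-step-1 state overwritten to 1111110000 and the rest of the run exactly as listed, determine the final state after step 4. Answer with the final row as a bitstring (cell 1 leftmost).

0100100000

state after step 1 := 1111110000
2. -> 0000001001
3. -> 1000011111
4. -> 0100100000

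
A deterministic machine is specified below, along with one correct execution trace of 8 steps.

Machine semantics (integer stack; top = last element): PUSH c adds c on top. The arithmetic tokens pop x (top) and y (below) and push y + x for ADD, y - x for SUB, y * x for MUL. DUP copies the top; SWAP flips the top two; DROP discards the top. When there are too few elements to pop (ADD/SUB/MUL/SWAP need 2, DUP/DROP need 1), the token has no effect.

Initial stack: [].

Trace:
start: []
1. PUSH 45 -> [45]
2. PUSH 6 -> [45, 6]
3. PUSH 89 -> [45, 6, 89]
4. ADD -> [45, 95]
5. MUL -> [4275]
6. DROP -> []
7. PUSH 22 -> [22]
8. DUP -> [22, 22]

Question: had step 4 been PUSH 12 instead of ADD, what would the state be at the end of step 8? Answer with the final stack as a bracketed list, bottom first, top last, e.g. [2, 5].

[45, 6, 22, 22]

(re-executing from step 4 with the substitution; state before step 4: [45, 6, 89])
4. PUSH 12 -> [45, 6, 89, 12]
5. MUL -> [45, 6, 1068]
6. DROP -> [45, 6]
7. PUSH 22 -> [45, 6, 22]
8. DUP -> [45, 6, 22, 22]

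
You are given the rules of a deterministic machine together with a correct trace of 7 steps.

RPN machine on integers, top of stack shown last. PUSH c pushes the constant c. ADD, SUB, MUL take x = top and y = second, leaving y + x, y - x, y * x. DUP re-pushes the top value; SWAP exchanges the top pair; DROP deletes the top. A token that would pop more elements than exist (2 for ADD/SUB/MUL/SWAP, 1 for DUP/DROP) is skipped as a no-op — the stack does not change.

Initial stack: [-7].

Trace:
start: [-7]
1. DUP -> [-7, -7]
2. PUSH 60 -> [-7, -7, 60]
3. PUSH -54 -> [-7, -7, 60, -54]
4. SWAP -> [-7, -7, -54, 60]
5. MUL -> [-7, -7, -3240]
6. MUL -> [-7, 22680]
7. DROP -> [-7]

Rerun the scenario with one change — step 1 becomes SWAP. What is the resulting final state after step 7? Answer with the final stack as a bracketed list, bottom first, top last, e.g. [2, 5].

(re-executing from step 1 with the substitution; state before step 1: [-7])
1. SWAP -> [-7]
2. PUSH 60 -> [-7, 60]
3. PUSH -54 -> [-7, 60, -54]
4. SWAP -> [-7, -54, 60]
5. MUL -> [-7, -3240]
6. MUL -> [22680]
7. DROP -> []

[]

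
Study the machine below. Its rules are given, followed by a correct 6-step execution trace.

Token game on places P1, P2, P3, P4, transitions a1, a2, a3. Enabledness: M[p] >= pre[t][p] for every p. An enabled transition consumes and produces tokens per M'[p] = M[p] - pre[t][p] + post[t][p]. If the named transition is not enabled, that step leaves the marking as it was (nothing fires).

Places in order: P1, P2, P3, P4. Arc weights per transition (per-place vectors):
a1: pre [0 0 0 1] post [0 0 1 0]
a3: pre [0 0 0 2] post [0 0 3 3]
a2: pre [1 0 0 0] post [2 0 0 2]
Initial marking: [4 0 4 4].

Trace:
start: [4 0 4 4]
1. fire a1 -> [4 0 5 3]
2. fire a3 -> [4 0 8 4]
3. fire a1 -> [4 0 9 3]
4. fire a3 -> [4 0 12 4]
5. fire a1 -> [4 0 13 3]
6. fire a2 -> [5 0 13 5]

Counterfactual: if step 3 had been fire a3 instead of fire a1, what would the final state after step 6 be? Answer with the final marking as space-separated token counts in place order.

(re-executing from step 3 with the substitution; state before step 3: [4 0 8 4])
3. fire a3 -> [4 0 11 5]
4. fire a3 -> [4 0 14 6]
5. fire a1 -> [4 0 15 5]
6. fire a2 -> [5 0 15 7]

5 0 15 7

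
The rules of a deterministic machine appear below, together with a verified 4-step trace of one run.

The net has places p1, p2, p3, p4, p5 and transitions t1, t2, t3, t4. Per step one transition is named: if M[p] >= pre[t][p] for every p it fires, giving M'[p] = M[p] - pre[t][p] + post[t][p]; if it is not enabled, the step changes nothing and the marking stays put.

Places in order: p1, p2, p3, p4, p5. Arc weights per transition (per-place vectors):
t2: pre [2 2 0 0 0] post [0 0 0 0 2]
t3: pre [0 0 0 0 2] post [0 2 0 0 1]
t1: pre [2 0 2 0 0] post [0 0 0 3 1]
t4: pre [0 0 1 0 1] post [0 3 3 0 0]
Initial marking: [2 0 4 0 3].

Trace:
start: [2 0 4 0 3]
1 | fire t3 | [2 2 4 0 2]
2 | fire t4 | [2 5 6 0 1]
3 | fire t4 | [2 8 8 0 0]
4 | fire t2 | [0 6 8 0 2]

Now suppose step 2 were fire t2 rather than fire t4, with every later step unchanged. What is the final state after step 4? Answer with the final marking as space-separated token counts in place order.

(re-executing from step 2 with the substitution; state before step 2: [2 2 4 0 2])
2 | fire t2 | [0 0 4 0 4]
3 | fire t4 | [0 3 6 0 3]
4 | fire t2 | [0 3 6 0 3]

0 3 6 0 3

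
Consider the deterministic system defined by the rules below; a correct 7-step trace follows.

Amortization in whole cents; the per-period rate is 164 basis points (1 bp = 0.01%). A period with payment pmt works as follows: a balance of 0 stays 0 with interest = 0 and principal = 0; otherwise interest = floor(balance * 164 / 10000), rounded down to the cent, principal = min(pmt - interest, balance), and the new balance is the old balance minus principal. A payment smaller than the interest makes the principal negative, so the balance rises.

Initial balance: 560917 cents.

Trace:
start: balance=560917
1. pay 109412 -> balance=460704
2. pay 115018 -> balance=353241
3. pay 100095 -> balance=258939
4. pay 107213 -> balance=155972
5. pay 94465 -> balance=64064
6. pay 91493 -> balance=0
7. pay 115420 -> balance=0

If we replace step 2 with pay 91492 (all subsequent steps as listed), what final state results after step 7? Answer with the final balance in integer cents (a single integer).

(re-executing from step 2 with the substitution; state before step 2: balance=460704)
2. pay 91492 -> balance=376767
3. pay 100095 -> balance=282850
4. pay 107213 -> balance=180275
5. pay 94465 -> balance=88766
6. pay 91493 -> balance=0
7. pay 115420 -> balance=0

0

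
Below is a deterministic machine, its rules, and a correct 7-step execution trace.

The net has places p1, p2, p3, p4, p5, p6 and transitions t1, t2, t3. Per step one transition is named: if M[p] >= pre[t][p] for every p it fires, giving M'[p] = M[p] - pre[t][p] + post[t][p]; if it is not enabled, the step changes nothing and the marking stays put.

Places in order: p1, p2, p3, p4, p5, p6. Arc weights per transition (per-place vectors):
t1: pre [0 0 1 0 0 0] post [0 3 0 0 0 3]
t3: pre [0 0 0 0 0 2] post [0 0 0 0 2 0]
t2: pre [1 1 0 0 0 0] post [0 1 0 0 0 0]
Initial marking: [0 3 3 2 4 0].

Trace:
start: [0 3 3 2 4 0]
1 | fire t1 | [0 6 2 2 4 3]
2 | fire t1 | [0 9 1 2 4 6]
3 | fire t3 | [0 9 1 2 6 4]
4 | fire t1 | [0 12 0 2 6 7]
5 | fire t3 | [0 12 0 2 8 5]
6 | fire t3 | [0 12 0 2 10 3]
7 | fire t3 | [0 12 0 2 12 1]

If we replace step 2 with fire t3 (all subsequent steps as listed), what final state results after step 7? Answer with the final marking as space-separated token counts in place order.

(re-executing from step 2 with the substitution; state before step 2: [0 6 2 2 4 3])
2 | fire t3 | [0 6 2 2 6 1]
3 | fire t3 | [0 6 2 2 6 1]
4 | fire t1 | [0 9 1 2 6 4]
5 | fire t3 | [0 9 1 2 8 2]
6 | fire t3 | [0 9 1 2 10 0]
7 | fire t3 | [0 9 1 2 10 0]

0 9 1 2 10 0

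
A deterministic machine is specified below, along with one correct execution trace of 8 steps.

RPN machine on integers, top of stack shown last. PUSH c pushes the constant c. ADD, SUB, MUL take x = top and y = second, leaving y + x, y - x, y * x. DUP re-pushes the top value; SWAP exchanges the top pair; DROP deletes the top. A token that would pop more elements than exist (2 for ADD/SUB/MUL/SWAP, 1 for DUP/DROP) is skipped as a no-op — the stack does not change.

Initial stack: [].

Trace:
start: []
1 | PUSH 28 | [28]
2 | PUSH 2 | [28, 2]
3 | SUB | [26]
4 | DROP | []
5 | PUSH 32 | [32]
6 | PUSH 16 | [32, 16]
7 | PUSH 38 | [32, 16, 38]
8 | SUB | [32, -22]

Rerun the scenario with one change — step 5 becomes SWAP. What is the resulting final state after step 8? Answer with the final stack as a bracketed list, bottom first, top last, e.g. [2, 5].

(re-executing from step 5 with the substitution; state before step 5: [])
5 | SWAP | []
6 | PUSH 16 | [16]
7 | PUSH 38 | [16, 38]
8 | SUB | [-22]

[-22]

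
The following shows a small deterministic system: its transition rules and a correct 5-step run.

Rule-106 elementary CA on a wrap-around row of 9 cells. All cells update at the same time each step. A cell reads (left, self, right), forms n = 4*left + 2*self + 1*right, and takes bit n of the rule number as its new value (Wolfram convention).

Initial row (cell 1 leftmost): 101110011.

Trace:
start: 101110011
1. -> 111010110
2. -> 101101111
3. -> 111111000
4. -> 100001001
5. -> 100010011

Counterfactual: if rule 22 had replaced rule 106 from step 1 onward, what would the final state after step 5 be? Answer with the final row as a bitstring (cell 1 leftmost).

(re-executing steps 1..5 under rule 22; state before step 1: 101110011)
1. -> 000001100
2. -> 000010010
3. -> 000111111
4. -> 101000000
5. -> 101100001

101100001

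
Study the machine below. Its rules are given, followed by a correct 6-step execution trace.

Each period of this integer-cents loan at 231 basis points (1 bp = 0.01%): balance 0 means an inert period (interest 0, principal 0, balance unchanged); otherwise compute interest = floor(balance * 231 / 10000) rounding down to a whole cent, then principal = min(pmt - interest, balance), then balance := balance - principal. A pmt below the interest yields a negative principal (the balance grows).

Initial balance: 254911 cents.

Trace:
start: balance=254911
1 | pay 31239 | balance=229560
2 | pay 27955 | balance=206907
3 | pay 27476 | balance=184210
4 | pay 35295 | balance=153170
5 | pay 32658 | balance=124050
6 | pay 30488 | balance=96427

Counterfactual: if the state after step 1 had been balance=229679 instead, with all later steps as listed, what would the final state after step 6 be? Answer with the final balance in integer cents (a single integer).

state after step 1 := balance=229679
2 | pay 27955 | balance=207029
3 | pay 27476 | balance=184335
4 | pay 35295 | balance=153298
5 | pay 32658 | balance=124181
6 | pay 30488 | balance=96561

96561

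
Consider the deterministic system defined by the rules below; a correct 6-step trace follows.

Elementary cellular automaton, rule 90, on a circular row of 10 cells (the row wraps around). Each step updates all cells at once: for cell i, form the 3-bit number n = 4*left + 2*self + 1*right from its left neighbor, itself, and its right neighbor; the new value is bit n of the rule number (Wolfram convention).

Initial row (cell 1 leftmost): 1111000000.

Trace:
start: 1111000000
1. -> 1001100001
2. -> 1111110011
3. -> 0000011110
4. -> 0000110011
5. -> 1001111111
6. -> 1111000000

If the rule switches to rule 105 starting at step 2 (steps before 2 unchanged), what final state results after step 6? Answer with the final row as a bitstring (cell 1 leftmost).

(re-executing steps 2..6 under rule 105; state before step 2: 1001100001)
2. -> 1001101101
3. -> 1001111111
4. -> 1001000000
5. -> 0000011110
6. -> 1111010010

1111010010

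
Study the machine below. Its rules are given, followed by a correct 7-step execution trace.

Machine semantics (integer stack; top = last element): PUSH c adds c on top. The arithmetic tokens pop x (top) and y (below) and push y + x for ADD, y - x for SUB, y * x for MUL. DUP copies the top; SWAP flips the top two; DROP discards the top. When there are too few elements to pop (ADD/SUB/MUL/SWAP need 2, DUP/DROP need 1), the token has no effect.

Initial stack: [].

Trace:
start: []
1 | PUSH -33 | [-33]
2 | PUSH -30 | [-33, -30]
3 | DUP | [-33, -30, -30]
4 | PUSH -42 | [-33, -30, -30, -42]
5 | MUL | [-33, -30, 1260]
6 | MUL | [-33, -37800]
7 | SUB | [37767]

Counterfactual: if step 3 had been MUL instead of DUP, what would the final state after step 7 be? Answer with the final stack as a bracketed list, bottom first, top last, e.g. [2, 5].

(re-executing from step 3 with the substitution; state before step 3: [-33, -30])
3 | MUL | [990]
4 | PUSH -42 | [990, -42]
5 | MUL | [-41580]
6 | MUL | [-41580]
7 | SUB | [-41580]

[-41580]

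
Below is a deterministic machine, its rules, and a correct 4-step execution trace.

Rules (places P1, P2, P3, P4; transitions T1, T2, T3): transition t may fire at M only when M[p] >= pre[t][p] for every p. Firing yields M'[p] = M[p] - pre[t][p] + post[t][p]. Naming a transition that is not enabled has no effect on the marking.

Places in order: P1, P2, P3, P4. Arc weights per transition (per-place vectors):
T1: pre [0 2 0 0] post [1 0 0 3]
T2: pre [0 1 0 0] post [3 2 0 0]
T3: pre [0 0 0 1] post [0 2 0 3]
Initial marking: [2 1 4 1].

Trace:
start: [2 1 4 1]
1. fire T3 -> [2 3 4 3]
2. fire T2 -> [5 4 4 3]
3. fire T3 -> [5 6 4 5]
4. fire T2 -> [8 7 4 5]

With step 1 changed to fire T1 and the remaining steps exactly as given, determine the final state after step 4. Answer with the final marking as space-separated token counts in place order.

8 5 4 3

(re-executing from step 1 with the substitution; state before step 1: [2 1 4 1])
1. fire T1 -> [2 1 4 1]
2. fire T2 -> [5 2 4 1]
3. fire T3 -> [5 4 4 3]
4. fire T2 -> [8 5 4 3]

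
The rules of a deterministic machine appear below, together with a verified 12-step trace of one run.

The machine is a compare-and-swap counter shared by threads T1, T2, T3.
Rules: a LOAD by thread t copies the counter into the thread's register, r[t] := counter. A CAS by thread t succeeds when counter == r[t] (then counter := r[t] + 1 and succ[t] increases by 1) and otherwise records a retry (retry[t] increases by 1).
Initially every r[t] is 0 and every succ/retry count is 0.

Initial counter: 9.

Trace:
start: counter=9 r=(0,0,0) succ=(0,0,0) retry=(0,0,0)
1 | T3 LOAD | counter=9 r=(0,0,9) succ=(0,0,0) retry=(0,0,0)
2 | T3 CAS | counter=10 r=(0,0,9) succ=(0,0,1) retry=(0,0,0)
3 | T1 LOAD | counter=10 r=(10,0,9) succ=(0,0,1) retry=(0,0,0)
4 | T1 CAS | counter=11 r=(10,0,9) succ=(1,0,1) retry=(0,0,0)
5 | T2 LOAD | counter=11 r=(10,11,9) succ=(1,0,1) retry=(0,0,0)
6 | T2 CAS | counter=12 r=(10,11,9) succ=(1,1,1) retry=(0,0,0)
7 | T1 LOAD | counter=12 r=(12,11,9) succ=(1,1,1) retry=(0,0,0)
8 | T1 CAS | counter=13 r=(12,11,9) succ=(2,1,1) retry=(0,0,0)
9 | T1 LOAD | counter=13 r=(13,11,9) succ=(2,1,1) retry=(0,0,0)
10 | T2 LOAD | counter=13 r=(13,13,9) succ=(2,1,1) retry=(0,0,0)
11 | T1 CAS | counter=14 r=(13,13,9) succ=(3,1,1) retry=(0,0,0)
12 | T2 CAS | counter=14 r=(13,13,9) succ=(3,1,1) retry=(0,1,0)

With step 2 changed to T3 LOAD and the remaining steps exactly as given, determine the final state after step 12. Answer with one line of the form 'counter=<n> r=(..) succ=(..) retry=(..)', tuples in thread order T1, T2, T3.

counter=13 r=(12,12,9) succ=(3,1,0) retry=(0,1,0)

(re-executing from step 2 with the substitution; state before step 2: counter=9 r=(0,0,9) succ=(0,0,0) retry=(0,0,0))
2 | T3 LOAD | counter=9 r=(0,0,9) succ=(0,0,0) retry=(0,0,0)
3 | T1 LOAD | counter=9 r=(9,0,9) succ=(0,0,0) retry=(0,0,0)
4 | T1 CAS | counter=10 r=(9,0,9) succ=(1,0,0) retry=(0,0,0)
5 | T2 LOAD | counter=10 r=(9,10,9) succ=(1,0,0) retry=(0,0,0)
6 | T2 CAS | counter=11 r=(9,10,9) succ=(1,1,0) retry=(0,0,0)
7 | T1 LOAD | counter=11 r=(11,10,9) succ=(1,1,0) retry=(0,0,0)
8 | T1 CAS | counter=12 r=(11,10,9) succ=(2,1,0) retry=(0,0,0)
9 | T1 LOAD | counter=12 r=(12,10,9) succ=(2,1,0) retry=(0,0,0)
10 | T2 LOAD | counter=12 r=(12,12,9) succ=(2,1,0) retry=(0,0,0)
11 | T1 CAS | counter=13 r=(12,12,9) succ=(3,1,0) retry=(0,0,0)
12 | T2 CAS | counter=13 r=(12,12,9) succ=(3,1,0) retry=(0,1,0)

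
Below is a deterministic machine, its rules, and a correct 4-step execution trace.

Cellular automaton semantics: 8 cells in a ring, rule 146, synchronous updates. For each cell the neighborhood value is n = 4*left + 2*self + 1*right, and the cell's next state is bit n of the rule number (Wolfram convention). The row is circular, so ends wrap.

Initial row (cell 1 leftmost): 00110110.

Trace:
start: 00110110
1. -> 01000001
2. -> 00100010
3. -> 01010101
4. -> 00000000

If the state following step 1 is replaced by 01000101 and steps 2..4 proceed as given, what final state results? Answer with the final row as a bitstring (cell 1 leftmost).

10101010

state after step 1 := 01000101
2. -> 00101000
3. -> 01000100
4. -> 10101010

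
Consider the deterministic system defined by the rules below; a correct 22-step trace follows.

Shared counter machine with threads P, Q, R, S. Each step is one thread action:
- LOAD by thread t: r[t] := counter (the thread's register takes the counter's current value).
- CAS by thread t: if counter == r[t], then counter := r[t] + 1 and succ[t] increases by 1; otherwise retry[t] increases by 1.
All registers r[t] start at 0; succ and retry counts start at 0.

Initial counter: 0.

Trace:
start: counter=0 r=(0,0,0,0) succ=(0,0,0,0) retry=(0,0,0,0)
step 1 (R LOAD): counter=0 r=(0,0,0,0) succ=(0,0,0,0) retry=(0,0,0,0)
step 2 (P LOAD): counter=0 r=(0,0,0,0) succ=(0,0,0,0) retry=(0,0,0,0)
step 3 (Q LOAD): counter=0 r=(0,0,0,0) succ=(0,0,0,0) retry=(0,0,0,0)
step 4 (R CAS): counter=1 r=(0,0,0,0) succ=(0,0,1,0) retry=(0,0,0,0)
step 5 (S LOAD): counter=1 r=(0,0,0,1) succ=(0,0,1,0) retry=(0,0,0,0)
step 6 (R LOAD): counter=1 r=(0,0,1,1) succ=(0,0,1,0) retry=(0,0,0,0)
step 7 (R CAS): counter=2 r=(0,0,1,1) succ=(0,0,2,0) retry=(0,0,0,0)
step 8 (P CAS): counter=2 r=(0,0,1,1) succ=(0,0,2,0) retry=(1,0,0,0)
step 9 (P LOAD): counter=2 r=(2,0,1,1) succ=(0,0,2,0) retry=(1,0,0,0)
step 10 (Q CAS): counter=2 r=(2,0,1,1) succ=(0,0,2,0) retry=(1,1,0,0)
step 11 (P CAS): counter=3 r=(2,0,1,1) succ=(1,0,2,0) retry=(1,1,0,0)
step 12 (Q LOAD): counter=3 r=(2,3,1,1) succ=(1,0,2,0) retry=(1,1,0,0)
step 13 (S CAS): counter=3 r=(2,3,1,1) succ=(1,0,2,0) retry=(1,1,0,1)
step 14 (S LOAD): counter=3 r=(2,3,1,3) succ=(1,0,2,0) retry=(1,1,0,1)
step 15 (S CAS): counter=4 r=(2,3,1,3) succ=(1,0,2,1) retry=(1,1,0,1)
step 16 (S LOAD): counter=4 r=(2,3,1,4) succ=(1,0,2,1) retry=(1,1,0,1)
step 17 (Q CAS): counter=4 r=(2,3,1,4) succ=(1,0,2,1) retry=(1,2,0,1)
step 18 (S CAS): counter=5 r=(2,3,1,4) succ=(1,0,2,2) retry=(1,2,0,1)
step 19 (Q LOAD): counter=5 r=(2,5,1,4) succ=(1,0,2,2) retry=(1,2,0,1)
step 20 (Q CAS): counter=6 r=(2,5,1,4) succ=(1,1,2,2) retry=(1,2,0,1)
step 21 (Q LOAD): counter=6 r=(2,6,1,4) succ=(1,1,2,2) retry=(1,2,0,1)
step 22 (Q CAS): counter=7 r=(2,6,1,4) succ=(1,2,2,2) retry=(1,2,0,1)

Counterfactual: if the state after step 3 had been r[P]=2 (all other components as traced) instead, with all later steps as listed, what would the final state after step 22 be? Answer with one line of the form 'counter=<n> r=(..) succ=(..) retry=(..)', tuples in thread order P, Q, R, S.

state after step 3 := counter=0 r=(2,0,0,0) succ=(0,0,0,0) retry=(0,0,0,0)
step 4 (R CAS): counter=1 r=(2,0,0,0) succ=(0,0,1,0) retry=(0,0,0,0)
step 5 (S LOAD): counter=1 r=(2,0,0,1) succ=(0,0,1,0) retry=(0,0,0,0)
step 6 (R LOAD): counter=1 r=(2,0,1,1) succ=(0,0,1,0) retry=(0,0,0,0)
step 7 (R CAS): counter=2 r=(2,0,1,1) succ=(0,0,2,0) retry=(0,0,0,0)
step 8 (P CAS): counter=3 r=(2,0,1,1) succ=(1,0,2,0) retry=(0,0,0,0)
step 9 (P LOAD): counter=3 r=(3,0,1,1) succ=(1,0,2,0) retry=(0,0,0,0)
step 10 (Q CAS): counter=3 r=(3,0,1,1) succ=(1,0,2,0) retry=(0,1,0,0)
step 11 (P CAS): counter=4 r=(3,0,1,1) succ=(2,0,2,0) retry=(0,1,0,0)
step 12 (Q LOAD): counter=4 r=(3,4,1,1) succ=(2,0,2,0) retry=(0,1,0,0)
step 13 (S CAS): counter=4 r=(3,4,1,1) succ=(2,0,2,0) retry=(0,1,0,1)
step 14 (S LOAD): counter=4 r=(3,4,1,4) succ=(2,0,2,0) retry=(0,1,0,1)
step 15 (S CAS): counter=5 r=(3,4,1,4) succ=(2,0,2,1) retry=(0,1,0,1)
step 16 (S LOAD): counter=5 r=(3,4,1,5) succ=(2,0,2,1) retry=(0,1,0,1)
step 17 (Q CAS): counter=5 r=(3,4,1,5) succ=(2,0,2,1) retry=(0,2,0,1)
step 18 (S CAS): counter=6 r=(3,4,1,5) succ=(2,0,2,2) retry=(0,2,0,1)
step 19 (Q LOAD): counter=6 r=(3,6,1,5) succ=(2,0,2,2) retry=(0,2,0,1)
step 20 (Q CAS): counter=7 r=(3,6,1,5) succ=(2,1,2,2) retry=(0,2,0,1)
step 21 (Q LOAD): counter=7 r=(3,7,1,5) succ=(2,1,2,2) retry=(0,2,0,1)
step 22 (Q CAS): counter=8 r=(3,7,1,5) succ=(2,2,2,2) retry=(0,2,0,1)

counter=8 r=(3,7,1,5) succ=(2,2,2,2) retry=(0,2,0,1)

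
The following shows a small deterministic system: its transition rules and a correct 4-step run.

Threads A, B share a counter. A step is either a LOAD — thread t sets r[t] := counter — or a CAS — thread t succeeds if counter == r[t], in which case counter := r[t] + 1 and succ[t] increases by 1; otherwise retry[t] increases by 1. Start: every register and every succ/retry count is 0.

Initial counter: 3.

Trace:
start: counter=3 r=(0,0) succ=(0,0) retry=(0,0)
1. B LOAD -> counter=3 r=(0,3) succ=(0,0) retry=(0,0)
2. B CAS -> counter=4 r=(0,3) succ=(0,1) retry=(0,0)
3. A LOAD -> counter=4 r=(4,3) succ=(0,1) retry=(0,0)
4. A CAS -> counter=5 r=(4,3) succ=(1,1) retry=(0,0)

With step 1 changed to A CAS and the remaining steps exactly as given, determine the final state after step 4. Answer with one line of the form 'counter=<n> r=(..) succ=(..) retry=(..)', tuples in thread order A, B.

counter=4 r=(3,0) succ=(1,0) retry=(1,1)

(re-executing from step 1 with the substitution; state before step 1: counter=3 r=(0,0) succ=(0,0) retry=(0,0))
1. A CAS -> counter=3 r=(0,0) succ=(0,0) retry=(1,0)
2. B CAS -> counter=3 r=(0,0) succ=(0,0) retry=(1,1)
3. A LOAD -> counter=3 r=(3,0) succ=(0,0) retry=(1,1)
4. A CAS -> counter=4 r=(3,0) succ=(1,0) retry=(1,1)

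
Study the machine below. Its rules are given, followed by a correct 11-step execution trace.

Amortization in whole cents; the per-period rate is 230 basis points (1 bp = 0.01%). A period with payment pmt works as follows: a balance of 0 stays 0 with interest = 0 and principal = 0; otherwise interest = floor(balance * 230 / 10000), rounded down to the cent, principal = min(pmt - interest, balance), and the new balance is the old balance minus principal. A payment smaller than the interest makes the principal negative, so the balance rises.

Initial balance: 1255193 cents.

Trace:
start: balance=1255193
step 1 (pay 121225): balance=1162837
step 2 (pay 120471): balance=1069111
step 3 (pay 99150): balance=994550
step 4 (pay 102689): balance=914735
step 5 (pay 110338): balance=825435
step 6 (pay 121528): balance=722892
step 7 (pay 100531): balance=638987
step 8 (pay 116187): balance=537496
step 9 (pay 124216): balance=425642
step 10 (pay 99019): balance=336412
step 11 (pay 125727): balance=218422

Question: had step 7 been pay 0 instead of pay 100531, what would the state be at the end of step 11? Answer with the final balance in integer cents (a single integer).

(re-executing from step 7 with the substitution; state before step 7: balance=722892)
step 7 (pay 0): balance=739518
step 8 (pay 116187): balance=640339
step 9 (pay 124216): balance=530850
step 10 (pay 99019): balance=444040
step 11 (pay 125727): balance=328525

328525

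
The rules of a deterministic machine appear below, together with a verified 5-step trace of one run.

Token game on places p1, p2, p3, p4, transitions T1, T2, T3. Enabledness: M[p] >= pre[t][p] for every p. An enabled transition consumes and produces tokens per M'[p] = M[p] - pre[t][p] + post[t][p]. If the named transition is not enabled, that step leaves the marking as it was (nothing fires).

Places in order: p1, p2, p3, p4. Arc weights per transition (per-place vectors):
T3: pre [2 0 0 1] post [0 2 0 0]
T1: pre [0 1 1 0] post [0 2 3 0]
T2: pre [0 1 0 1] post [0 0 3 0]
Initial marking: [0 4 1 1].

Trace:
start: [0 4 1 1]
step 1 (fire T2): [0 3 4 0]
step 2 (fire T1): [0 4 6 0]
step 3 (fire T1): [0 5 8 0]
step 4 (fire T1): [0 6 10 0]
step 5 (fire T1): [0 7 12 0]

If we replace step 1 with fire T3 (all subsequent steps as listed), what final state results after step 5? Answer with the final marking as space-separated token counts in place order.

0 8 9 1

(re-executing from step 1 with the substitution; state before step 1: [0 4 1 1])
step 1 (fire T3): [0 4 1 1]
step 2 (fire T1): [0 5 3 1]
step 3 (fire T1): [0 6 5 1]
step 4 (fire T1): [0 7 7 1]
step 5 (fire T1): [0 8 9 1]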